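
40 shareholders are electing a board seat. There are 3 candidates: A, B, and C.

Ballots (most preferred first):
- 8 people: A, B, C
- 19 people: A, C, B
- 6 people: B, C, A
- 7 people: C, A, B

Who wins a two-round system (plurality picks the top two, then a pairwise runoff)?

A

Round 1 first-place votes: A 27, B 6, C 7. A and C advance.
Runoff: A is ranked above C on 27 ballots, C above A on 13.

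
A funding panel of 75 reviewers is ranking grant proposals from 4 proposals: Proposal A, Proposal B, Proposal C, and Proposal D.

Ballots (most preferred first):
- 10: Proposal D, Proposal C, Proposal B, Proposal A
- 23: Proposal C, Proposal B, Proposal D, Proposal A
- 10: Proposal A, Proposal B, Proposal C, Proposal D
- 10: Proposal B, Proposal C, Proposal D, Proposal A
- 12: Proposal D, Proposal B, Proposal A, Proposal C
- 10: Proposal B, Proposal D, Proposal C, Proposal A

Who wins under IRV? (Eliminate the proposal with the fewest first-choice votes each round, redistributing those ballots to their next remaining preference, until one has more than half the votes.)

Round 1: Proposal A 10, Proposal B 20, Proposal C 23, Proposal D 22. Proposal A eliminated.
Round 2: Proposal B 30, Proposal C 23, Proposal D 22. Proposal D eliminated.
Round 3: Proposal B 42, Proposal C 33. Proposal B has a majority (≥38).

Proposal B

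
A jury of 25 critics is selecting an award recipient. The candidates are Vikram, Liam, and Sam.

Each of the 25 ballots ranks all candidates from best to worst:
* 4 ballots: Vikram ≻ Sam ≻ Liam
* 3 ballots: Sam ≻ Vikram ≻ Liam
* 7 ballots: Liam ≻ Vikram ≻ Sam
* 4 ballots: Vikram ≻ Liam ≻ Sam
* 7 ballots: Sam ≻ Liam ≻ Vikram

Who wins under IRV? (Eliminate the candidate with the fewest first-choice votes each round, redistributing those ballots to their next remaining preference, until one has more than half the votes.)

Round 1: Vikram 8, Liam 7, Sam 10. Liam eliminated.
Round 2: Vikram 15, Sam 10. Vikram has a majority (≥13).

Vikram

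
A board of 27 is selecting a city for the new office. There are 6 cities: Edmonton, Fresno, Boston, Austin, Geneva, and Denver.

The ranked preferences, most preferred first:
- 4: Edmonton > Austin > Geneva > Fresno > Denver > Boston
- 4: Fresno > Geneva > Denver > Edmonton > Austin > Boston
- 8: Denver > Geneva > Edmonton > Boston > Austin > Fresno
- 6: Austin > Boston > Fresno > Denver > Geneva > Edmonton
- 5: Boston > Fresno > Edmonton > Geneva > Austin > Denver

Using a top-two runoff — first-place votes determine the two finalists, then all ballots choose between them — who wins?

Austin

Round 1 first-place votes: Edmonton 4, Fresno 4, Boston 5, Austin 6, Geneva 0, Denver 8. Denver and Austin advance.
Runoff: Denver is ranked above Austin on 12 ballots, Austin above Denver on 15.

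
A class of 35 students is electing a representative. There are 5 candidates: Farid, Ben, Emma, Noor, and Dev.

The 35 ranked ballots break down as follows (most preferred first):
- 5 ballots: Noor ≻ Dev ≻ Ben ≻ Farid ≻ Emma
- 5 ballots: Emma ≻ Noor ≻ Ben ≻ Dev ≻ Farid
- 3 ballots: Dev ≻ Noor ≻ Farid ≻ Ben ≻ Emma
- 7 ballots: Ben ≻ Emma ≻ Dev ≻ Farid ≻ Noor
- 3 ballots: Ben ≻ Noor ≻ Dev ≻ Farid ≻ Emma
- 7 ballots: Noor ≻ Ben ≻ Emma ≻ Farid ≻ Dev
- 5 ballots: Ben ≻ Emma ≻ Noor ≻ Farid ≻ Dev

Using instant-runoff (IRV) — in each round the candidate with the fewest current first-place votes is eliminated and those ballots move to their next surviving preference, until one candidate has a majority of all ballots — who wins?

Round 1: Farid 0, Ben 15, Emma 5, Noor 12, Dev 3. Farid eliminated.
Round 2: Ben 15, Emma 5, Noor 12, Dev 3. Dev eliminated.
Round 3: Ben 15, Emma 5, Noor 15. Emma eliminated.
Round 4: Ben 15, Noor 20. Noor has a majority (≥18).

Noor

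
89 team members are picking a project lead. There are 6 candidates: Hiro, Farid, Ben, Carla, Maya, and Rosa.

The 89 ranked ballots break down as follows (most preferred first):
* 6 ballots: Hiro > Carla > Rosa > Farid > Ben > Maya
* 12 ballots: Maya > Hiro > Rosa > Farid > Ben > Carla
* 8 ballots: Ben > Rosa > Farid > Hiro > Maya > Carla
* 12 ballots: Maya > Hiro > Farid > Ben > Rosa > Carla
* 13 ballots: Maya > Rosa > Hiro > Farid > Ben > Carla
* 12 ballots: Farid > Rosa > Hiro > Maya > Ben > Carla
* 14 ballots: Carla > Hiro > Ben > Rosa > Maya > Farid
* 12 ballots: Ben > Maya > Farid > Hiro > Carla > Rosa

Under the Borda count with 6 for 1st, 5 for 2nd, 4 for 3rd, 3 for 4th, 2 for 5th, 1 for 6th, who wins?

Hiro: 6×6 + 12×5 + 8×3 + 12×5 + 13×4 + 12×4 + 14×5 + 12×3 = 386
Farid: 6×3 + 12×3 + 8×4 + 12×4 + 13×3 + 12×6 + 14×1 + 12×4 = 307
Ben: 6×2 + 12×2 + 8×6 + 12×3 + 13×2 + 12×2 + 14×4 + 12×6 = 298
Carla: 6×5 + 12×1 + 8×1 + 12×1 + 13×1 + 12×1 + 14×6 + 12×2 = 195
Maya: 6×1 + 12×6 + 8×2 + 12×6 + 13×6 + 12×3 + 14×2 + 12×5 = 368
Rosa: 6×4 + 12×4 + 8×5 + 12×2 + 13×5 + 12×5 + 14×3 + 12×1 = 315

Hiro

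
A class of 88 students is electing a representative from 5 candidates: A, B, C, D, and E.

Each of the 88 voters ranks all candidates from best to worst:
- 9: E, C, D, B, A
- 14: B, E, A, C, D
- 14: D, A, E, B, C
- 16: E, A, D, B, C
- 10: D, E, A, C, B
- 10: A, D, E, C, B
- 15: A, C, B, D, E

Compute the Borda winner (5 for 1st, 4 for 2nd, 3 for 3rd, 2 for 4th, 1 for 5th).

A: 9×1 + 14×3 + 14×4 + 16×4 + 10×3 + 10×5 + 15×5 = 326
B: 9×2 + 14×5 + 14×2 + 16×2 + 10×1 + 10×1 + 15×3 = 213
C: 9×4 + 14×2 + 14×1 + 16×1 + 10×2 + 10×2 + 15×4 = 194
D: 9×3 + 14×1 + 14×5 + 16×3 + 10×5 + 10×4 + 15×2 = 279
E: 9×5 + 14×4 + 14×3 + 16×5 + 10×4 + 10×3 + 15×1 = 308

A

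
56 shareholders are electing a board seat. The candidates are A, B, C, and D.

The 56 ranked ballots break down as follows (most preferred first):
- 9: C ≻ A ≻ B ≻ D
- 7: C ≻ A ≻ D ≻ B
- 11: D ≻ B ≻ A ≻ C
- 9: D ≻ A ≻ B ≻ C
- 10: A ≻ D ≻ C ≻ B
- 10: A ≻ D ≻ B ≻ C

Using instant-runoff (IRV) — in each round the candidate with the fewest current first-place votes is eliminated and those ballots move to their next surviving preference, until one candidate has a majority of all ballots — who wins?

Round 1: A 20, B 0, C 16, D 20. B eliminated.
Round 2: A 20, C 16, D 20. C eliminated.
Round 3: A 36, D 20. A has a majority (≥29).

A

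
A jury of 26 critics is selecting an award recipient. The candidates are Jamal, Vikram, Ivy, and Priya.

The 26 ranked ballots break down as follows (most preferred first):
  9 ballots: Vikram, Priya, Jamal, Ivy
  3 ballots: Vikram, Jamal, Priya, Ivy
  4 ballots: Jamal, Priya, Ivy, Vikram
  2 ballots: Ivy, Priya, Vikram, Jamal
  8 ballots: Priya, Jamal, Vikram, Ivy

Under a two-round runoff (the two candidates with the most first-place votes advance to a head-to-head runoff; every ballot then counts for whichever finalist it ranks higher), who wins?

Priya

Round 1 first-place votes: Jamal 4, Vikram 12, Ivy 2, Priya 8. Vikram and Priya advance.
Runoff: Vikram is ranked above Priya on 12 ballots, Priya above Vikram on 14.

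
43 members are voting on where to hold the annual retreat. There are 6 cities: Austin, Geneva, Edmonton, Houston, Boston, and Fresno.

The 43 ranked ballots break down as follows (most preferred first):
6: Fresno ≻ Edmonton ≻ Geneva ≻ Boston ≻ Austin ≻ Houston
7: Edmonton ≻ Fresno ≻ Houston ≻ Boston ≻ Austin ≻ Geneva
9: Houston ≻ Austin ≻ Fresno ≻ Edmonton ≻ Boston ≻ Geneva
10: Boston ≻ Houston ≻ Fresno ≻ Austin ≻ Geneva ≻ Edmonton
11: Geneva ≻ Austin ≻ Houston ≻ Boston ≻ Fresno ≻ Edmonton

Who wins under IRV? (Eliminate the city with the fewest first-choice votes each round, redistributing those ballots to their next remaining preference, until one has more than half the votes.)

Edmonton

Round 1: Austin 0, Geneva 11, Edmonton 7, Houston 9, Boston 10, Fresno 6. Austin eliminated.
Round 2: Geneva 11, Edmonton 7, Houston 9, Boston 10, Fresno 6. Fresno eliminated.
Round 3: Geneva 11, Edmonton 13, Houston 9, Boston 10. Houston eliminated.
Round 4: Geneva 11, Edmonton 22, Boston 10. Edmonton has a majority (≥22).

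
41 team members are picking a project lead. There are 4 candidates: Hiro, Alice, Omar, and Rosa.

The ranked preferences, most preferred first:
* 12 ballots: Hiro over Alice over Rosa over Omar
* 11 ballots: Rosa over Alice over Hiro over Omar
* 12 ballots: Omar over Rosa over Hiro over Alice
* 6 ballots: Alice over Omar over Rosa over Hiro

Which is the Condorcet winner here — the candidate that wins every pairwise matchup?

Rosa

Rosa vs Hiro: 29–12
Rosa vs Alice: 23–18
Rosa vs Omar: 23–18
Rosa beats every other candidate.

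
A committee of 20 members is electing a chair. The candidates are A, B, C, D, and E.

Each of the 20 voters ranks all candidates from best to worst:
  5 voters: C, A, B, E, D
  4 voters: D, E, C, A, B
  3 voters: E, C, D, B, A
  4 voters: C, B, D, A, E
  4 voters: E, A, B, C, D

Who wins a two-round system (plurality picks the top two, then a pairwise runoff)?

Round 1 first-place votes: A 0, B 0, C 9, D 4, E 7. C and E advance.
Runoff: C is ranked above E on 9 ballots, E above C on 11.

E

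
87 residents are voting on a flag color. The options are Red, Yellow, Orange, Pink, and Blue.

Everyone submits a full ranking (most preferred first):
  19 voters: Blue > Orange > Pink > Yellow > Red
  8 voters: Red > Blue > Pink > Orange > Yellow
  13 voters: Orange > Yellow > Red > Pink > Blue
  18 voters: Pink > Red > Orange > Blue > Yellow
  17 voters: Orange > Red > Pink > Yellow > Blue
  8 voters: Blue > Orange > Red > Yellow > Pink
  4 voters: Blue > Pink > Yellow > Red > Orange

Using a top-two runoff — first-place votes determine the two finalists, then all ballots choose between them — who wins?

Round 1 first-place votes: Red 8, Yellow 0, Orange 30, Pink 18, Blue 31. Blue and Orange advance.
Runoff: Blue is ranked above Orange on 39 ballots, Orange above Blue on 48.

Orange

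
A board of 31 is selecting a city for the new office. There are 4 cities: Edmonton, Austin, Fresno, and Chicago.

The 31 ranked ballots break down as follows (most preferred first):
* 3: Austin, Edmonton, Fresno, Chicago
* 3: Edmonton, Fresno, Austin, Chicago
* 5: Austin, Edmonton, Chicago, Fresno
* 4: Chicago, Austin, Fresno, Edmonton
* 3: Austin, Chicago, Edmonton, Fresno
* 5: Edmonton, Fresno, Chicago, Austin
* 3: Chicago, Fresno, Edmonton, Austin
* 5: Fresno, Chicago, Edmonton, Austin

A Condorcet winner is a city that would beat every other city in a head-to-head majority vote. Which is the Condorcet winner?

Edmonton

Edmonton vs Austin: 16–15
Edmonton vs Fresno: 19–12
Edmonton vs Chicago: 16–15
Edmonton beats every other city.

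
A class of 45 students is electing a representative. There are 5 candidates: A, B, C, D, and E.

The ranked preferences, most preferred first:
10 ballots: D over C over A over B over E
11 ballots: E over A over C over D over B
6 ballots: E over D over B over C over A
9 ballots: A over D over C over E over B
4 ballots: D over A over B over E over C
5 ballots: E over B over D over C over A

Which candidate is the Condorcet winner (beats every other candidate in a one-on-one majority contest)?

D vs A: 25–20
D vs B: 40–5
D vs C: 34–11
D vs E: 23–22
D beats every other candidate.

D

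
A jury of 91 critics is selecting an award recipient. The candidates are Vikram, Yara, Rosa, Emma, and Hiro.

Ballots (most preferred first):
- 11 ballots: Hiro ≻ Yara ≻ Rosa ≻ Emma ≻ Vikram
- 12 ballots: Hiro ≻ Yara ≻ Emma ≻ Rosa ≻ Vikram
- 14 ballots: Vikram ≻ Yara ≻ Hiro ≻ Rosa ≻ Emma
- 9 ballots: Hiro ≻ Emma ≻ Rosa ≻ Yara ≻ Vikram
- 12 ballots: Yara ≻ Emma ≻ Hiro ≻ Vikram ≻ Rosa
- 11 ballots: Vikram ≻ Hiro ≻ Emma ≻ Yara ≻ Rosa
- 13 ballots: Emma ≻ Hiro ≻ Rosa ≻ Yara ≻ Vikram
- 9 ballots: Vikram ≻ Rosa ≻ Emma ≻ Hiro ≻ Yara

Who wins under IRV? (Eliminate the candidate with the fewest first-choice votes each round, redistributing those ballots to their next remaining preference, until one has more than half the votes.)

Round 1: Vikram 34, Yara 12, Rosa 0, Emma 13, Hiro 32. Rosa eliminated.
Round 2: Vikram 34, Yara 12, Emma 13, Hiro 32. Yara eliminated.
Round 3: Vikram 34, Emma 25, Hiro 32. Emma eliminated.
Round 4: Vikram 34, Hiro 57. Hiro has a majority (≥46).

Hiro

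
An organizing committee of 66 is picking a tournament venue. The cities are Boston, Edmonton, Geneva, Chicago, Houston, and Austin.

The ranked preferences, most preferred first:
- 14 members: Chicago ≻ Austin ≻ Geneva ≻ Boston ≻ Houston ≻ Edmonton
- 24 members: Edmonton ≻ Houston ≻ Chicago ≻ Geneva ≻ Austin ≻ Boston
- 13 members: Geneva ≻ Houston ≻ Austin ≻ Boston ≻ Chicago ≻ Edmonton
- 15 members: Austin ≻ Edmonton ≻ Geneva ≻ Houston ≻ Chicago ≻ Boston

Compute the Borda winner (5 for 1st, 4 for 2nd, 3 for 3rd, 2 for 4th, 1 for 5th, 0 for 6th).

Geneva

Boston: 14×2 + 24×0 + 13×2 + 15×0 = 54
Edmonton: 14×0 + 24×5 + 13×0 + 15×4 = 180
Geneva: 14×3 + 24×2 + 13×5 + 15×3 = 200
Chicago: 14×5 + 24×3 + 13×1 + 15×1 = 170
Houston: 14×1 + 24×4 + 13×4 + 15×2 = 192
Austin: 14×4 + 24×1 + 13×3 + 15×5 = 194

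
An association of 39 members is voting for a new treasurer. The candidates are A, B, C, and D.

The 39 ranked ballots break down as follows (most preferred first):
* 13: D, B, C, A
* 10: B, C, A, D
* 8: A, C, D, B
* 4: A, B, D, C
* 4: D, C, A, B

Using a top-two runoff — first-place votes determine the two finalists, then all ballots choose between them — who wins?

Round 1 first-place votes: A 12, B 10, C 0, D 17. D and A advance.
Runoff: D is ranked above A on 17 ballots, A above D on 22.

A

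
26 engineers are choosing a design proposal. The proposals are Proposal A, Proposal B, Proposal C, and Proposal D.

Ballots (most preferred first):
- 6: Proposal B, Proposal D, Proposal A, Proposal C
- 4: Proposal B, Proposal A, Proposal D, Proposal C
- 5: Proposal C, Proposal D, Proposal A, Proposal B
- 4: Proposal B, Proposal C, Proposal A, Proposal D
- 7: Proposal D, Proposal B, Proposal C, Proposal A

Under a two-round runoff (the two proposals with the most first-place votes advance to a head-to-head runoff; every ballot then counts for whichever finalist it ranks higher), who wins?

Round 1 first-place votes: Proposal A 0, Proposal B 14, Proposal C 5, Proposal D 7. Proposal B and Proposal D advance.
Runoff: Proposal B is ranked above Proposal D on 14 ballots, Proposal D above Proposal B on 12.

Proposal B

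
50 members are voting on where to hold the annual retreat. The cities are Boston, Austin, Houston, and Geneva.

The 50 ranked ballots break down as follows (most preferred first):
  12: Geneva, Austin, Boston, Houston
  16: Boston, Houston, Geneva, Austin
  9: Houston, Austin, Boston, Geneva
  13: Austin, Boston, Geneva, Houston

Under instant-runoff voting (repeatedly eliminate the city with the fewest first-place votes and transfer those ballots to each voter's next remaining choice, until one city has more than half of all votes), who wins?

Austin

Round 1: Boston 16, Austin 13, Houston 9, Geneva 12. Houston eliminated.
Round 2: Boston 16, Austin 22, Geneva 12. Geneva eliminated.
Round 3: Boston 16, Austin 34. Austin has a majority (≥26).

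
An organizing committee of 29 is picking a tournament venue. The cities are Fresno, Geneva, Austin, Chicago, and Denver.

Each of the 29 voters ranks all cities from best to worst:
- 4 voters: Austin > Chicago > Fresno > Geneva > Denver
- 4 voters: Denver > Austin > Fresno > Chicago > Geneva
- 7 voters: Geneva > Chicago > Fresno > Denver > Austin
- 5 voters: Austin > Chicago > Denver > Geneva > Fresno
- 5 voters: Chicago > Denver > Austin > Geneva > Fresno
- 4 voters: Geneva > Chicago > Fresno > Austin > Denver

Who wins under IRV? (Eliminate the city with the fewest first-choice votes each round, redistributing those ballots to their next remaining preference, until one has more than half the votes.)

Austin

Round 1: Fresno 0, Geneva 11, Austin 9, Chicago 5, Denver 4. Fresno eliminated.
Round 2: Geneva 11, Austin 9, Chicago 5, Denver 4. Denver eliminated.
Round 3: Geneva 11, Austin 13, Chicago 5. Chicago eliminated.
Round 4: Geneva 11, Austin 18. Austin has a majority (≥15).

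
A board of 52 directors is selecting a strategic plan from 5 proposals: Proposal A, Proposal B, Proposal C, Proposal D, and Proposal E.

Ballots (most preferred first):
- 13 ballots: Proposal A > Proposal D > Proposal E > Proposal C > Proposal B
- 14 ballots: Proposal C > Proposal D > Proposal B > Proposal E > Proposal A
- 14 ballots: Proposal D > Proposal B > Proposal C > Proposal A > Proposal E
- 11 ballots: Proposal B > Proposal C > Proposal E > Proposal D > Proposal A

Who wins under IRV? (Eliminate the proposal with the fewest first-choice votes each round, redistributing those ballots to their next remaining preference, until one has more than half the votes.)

Round 1: Proposal A 13, Proposal B 11, Proposal C 14, Proposal D 14, Proposal E 0. Proposal E eliminated.
Round 2: Proposal A 13, Proposal B 11, Proposal C 14, Proposal D 14. Proposal B eliminated.
Round 3: Proposal A 13, Proposal C 25, Proposal D 14. Proposal A eliminated.
Round 4: Proposal C 25, Proposal D 27. Proposal D has a majority (≥27).

Proposal D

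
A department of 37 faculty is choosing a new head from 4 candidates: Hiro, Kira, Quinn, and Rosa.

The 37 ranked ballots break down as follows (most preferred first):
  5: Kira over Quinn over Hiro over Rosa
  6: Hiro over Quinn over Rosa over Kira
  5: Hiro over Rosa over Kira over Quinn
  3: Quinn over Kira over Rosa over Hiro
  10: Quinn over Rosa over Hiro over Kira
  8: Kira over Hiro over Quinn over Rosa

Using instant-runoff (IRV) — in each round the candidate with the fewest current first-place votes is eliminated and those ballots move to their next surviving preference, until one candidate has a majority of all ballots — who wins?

Quinn

Round 1: Hiro 11, Kira 13, Quinn 13, Rosa 0. Rosa eliminated.
Round 2: Hiro 11, Kira 13, Quinn 13. Hiro eliminated.
Round 3: Kira 18, Quinn 19. Quinn has a majority (≥19).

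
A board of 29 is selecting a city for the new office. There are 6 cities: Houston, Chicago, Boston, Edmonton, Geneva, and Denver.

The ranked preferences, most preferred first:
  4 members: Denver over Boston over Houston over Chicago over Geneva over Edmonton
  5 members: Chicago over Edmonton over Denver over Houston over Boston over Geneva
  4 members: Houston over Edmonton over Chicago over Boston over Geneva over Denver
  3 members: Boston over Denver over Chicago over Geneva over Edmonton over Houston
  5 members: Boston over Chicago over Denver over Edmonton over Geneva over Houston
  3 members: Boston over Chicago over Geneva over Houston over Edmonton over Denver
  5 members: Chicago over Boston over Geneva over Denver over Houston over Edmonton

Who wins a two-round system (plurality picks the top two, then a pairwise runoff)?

Boston

Round 1 first-place votes: Houston 4, Chicago 10, Boston 11, Edmonton 0, Geneva 0, Denver 4. Boston and Chicago advance.
Runoff: Boston is ranked above Chicago on 15 ballots, Chicago above Boston on 14.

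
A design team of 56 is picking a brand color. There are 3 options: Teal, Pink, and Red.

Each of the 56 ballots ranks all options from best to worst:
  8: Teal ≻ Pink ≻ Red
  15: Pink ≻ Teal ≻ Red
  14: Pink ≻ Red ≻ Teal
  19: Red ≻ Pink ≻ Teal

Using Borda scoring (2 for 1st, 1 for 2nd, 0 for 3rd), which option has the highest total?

Teal: 8×2 + 15×1 + 14×0 + 19×0 = 31
Pink: 8×1 + 15×2 + 14×2 + 19×1 = 85
Red: 8×0 + 15×0 + 14×1 + 19×2 = 52

Pink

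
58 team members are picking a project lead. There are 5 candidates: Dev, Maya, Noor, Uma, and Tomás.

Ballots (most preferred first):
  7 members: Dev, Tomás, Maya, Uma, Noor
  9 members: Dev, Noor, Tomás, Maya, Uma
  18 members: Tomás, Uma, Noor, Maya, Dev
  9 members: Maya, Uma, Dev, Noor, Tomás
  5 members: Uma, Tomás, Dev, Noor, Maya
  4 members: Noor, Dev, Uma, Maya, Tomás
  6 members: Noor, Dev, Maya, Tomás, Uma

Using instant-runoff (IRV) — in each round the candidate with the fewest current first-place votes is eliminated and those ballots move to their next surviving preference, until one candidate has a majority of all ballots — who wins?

Round 1: Dev 16, Maya 9, Noor 10, Uma 5, Tomás 18. Uma eliminated.
Round 2: Dev 16, Maya 9, Noor 10, Tomás 23. Maya eliminated.
Round 3: Dev 25, Noor 10, Tomás 23. Noor eliminated.
Round 4: Dev 35, Tomás 23. Dev has a majority (≥30).

Dev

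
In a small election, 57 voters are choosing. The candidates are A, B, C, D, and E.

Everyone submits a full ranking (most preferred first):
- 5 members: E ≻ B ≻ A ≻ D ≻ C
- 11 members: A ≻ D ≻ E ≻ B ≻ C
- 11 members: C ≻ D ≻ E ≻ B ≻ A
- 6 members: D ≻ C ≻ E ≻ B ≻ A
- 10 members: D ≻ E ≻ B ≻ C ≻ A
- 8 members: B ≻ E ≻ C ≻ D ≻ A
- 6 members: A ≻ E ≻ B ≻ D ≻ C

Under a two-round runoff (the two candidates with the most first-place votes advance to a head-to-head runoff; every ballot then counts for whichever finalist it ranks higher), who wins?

D

Round 1 first-place votes: A 17, B 8, C 11, D 16, E 5. A and D advance.
Runoff: A is ranked above D on 22 ballots, D above A on 35.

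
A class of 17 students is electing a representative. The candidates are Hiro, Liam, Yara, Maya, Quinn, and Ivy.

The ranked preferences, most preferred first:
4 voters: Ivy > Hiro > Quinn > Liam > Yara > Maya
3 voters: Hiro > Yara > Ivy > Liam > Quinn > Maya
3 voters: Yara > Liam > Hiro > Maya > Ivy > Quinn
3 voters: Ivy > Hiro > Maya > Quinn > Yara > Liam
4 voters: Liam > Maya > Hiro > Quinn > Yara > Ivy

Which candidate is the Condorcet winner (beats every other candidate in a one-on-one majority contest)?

Hiro

Hiro vs Liam: 10–7
Hiro vs Yara: 14–3
Hiro vs Maya: 13–4
Hiro vs Quinn: 17–0
Hiro vs Ivy: 10–7
Hiro beats every other candidate.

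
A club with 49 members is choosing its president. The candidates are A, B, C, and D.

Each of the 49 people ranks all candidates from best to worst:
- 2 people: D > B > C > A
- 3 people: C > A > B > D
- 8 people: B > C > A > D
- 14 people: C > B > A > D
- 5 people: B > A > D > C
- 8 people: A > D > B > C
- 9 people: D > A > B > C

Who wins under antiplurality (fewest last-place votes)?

Last-place votes: A 2, B 0, C 22, D 25.

B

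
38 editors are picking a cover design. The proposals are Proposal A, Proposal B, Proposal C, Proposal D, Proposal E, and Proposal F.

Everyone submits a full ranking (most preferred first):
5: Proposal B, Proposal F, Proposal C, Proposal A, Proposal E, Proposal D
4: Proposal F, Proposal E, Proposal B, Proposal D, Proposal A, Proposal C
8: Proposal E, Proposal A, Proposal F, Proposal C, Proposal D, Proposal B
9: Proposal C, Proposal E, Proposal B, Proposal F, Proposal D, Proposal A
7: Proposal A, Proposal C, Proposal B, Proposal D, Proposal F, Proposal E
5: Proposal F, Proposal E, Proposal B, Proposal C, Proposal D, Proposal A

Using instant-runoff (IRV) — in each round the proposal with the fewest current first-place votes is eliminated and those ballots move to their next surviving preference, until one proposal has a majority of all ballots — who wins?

Round 1: Proposal A 7, Proposal B 5, Proposal C 9, Proposal D 0, Proposal E 8, Proposal F 9. Proposal D eliminated.
Round 2: Proposal A 7, Proposal B 5, Proposal C 9, Proposal E 8, Proposal F 9. Proposal B eliminated.
Round 3: Proposal A 7, Proposal C 9, Proposal E 8, Proposal F 14. Proposal A eliminated.
Round 4: Proposal C 16, Proposal E 8, Proposal F 14. Proposal E eliminated.
Round 5: Proposal C 16, Proposal F 22. Proposal F has a majority (≥20).

Proposal F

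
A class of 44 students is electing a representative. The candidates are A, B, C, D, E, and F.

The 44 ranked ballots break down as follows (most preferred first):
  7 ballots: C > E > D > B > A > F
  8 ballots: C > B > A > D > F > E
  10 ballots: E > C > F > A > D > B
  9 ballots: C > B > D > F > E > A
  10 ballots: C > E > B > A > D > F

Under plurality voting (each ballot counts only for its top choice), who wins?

C

First-place votes: A 0, B 0, C 34, D 0, E 10, F 0.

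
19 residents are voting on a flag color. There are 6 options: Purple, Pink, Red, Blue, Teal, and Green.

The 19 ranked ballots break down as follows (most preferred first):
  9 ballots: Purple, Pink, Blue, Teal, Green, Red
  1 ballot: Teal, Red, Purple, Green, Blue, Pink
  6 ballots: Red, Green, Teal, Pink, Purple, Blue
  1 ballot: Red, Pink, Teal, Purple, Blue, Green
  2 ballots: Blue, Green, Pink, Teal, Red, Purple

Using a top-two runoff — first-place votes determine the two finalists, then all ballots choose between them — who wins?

Red

Round 1 first-place votes: Purple 9, Pink 0, Red 7, Blue 2, Teal 1, Green 0. Purple and Red advance.
Runoff: Purple is ranked above Red on 9 ballots, Red above Purple on 10.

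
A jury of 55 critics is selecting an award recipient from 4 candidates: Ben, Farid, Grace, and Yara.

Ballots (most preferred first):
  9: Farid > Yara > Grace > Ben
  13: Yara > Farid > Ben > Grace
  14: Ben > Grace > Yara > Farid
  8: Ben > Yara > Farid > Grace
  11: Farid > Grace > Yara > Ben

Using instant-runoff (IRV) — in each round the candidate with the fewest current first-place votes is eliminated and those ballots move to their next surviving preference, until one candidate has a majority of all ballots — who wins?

Round 1: Ben 22, Farid 20, Grace 0, Yara 13. Grace eliminated.
Round 2: Ben 22, Farid 20, Yara 13. Yara eliminated.
Round 3: Ben 22, Farid 33. Farid has a majority (≥28).

Farid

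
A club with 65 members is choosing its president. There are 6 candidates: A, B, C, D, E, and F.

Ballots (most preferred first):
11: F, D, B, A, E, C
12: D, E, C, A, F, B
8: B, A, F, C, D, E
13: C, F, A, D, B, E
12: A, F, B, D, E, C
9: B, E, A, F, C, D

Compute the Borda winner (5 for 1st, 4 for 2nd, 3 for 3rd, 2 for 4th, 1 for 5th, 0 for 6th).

F

A: 11×2 + 12×2 + 8×4 + 13×3 + 12×5 + 9×3 = 204
B: 11×3 + 12×0 + 8×5 + 13×1 + 12×3 + 9×5 = 167
C: 11×0 + 12×3 + 8×2 + 13×5 + 12×0 + 9×1 = 126
D: 11×4 + 12×5 + 8×1 + 13×2 + 12×2 + 9×0 = 162
E: 11×1 + 12×4 + 8×0 + 13×0 + 12×1 + 9×4 = 107
F: 11×5 + 12×1 + 8×3 + 13×4 + 12×4 + 9×2 = 209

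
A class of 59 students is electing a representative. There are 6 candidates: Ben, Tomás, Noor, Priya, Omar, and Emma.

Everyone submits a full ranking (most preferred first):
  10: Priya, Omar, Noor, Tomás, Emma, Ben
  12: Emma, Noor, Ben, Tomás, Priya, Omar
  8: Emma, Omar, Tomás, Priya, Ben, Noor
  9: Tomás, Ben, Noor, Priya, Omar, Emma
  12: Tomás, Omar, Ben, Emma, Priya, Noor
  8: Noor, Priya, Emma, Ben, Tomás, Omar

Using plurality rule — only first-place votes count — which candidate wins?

First-place votes: Ben 0, Tomás 21, Noor 8, Priya 10, Omar 0, Emma 20.

Tomás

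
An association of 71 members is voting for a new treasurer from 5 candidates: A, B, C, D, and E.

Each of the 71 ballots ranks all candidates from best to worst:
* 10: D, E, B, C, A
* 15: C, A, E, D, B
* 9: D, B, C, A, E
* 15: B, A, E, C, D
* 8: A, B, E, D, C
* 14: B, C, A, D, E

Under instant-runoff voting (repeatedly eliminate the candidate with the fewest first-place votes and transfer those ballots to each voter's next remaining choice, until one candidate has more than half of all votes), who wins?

B

Round 1: A 8, B 29, C 15, D 19, E 0. E eliminated.
Round 2: A 8, B 29, C 15, D 19. A eliminated.
Round 3: B 37, C 15, D 19. B has a majority (≥36).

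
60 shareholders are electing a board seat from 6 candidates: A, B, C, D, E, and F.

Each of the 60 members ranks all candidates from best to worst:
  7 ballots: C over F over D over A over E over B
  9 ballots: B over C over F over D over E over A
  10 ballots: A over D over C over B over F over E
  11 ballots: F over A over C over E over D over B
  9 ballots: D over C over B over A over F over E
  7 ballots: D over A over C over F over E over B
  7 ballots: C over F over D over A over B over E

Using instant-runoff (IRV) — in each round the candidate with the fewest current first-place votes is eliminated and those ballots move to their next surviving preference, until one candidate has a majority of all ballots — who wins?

Round 1: A 10, B 9, C 14, D 16, E 0, F 11. E eliminated.
Round 2: A 10, B 9, C 14, D 16, F 11. B eliminated.
Round 3: A 10, C 23, D 16, F 11. A eliminated.
Round 4: C 23, D 26, F 11. F eliminated.
Round 5: C 34, D 26. C has a majority (≥31).

C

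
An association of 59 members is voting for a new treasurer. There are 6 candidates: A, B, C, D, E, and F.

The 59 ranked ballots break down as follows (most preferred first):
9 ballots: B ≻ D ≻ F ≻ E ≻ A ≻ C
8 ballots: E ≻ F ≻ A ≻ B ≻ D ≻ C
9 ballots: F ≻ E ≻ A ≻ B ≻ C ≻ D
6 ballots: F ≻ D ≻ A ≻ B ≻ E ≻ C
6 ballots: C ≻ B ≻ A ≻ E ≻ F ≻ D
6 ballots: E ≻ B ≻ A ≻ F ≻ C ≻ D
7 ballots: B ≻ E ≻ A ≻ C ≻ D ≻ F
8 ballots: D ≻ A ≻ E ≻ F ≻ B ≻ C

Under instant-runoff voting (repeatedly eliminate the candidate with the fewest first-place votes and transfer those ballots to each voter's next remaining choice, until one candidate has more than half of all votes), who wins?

Round 1: A 0, B 16, C 6, D 8, E 14, F 15. A eliminated.
Round 2: B 16, C 6, D 8, E 14, F 15. C eliminated.
Round 3: B 22, D 8, E 14, F 15. D eliminated.
Round 4: B 22, E 22, F 15. F eliminated.
Round 5: B 28, E 31. E has a majority (≥30).

E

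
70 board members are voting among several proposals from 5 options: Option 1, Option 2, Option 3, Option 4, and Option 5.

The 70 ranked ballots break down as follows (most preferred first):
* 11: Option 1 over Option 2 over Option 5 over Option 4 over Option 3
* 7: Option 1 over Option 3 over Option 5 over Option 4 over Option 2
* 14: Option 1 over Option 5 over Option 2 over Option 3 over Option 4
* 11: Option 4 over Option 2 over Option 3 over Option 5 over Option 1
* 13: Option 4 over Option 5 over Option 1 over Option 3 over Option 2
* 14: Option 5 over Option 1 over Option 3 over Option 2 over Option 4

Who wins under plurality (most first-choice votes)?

Option 1

First-place votes: Option 1 32, Option 2 0, Option 3 0, Option 4 24, Option 5 14.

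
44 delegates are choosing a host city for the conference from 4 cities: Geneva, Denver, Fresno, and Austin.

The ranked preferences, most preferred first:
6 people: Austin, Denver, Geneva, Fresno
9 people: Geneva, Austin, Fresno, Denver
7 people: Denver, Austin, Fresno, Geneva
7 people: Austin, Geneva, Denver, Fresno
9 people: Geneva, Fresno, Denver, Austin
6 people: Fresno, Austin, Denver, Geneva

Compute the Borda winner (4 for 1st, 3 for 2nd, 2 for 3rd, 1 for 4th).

Geneva: 6×2 + 9×4 + 7×1 + 7×3 + 9×4 + 6×1 = 118
Denver: 6×3 + 9×1 + 7×4 + 7×2 + 9×2 + 6×2 = 99
Fresno: 6×1 + 9×2 + 7×2 + 7×1 + 9×3 + 6×4 = 96
Austin: 6×4 + 9×3 + 7×3 + 7×4 + 9×1 + 6×3 = 127

Austin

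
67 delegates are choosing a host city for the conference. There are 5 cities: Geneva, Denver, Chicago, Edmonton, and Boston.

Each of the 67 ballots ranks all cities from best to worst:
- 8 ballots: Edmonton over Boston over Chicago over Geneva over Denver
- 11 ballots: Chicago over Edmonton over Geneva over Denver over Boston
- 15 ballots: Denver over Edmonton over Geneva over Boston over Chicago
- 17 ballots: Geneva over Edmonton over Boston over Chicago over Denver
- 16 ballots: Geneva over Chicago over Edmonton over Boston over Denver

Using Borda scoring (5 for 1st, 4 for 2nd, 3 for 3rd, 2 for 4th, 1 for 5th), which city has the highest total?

Geneva: 8×2 + 11×3 + 15×3 + 17×5 + 16×5 = 259
Denver: 8×1 + 11×2 + 15×5 + 17×1 + 16×1 = 138
Chicago: 8×3 + 11×5 + 15×1 + 17×2 + 16×4 = 192
Edmonton: 8×5 + 11×4 + 15×4 + 17×4 + 16×3 = 260
Boston: 8×4 + 11×1 + 15×2 + 17×3 + 16×2 = 156

Edmonton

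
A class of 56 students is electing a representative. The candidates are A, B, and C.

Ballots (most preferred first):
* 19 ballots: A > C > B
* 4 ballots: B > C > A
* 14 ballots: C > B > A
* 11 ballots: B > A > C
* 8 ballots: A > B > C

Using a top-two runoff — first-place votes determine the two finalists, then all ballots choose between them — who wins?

B

Round 1 first-place votes: A 27, B 15, C 14. A and B advance.
Runoff: A is ranked above B on 27 ballots, B above A on 29.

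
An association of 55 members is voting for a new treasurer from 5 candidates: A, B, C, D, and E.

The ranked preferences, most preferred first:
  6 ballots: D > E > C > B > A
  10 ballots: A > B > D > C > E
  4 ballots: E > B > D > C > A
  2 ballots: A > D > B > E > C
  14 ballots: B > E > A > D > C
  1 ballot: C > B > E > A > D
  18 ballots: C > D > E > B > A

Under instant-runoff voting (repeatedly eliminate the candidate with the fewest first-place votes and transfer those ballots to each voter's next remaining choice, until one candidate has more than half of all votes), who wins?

Round 1: A 12, B 14, C 19, D 6, E 4. E eliminated.
Round 2: A 12, B 18, C 19, D 6. D eliminated.
Round 3: A 12, B 18, C 25. A eliminated.
Round 4: B 30, C 25. B has a majority (≥28).

B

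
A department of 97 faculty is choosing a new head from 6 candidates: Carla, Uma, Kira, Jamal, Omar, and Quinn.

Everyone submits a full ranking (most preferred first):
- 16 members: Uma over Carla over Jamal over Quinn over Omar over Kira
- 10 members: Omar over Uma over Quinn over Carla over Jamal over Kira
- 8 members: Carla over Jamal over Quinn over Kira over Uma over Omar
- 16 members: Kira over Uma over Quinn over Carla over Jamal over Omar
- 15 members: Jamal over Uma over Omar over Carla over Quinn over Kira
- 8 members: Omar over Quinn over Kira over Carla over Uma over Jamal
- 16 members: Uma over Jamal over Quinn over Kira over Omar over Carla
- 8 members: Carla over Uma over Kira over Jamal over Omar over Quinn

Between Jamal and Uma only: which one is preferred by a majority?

Jamal is ranked above Uma on 23 ballots; Uma above Jamal on 74.

Uma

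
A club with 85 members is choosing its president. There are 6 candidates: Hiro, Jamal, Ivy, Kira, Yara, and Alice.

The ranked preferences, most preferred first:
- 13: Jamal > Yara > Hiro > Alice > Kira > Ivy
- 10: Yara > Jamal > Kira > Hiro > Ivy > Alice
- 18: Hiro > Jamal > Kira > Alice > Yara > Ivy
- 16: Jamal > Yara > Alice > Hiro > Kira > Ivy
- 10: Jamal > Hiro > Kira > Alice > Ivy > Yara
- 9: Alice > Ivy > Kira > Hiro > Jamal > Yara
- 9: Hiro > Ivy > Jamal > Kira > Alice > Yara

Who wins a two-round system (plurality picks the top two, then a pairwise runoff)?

Round 1 first-place votes: Hiro 27, Jamal 39, Ivy 0, Kira 0, Yara 10, Alice 9. Jamal and Hiro advance.
Runoff: Jamal is ranked above Hiro on 49 ballots, Hiro above Jamal on 36.

Jamal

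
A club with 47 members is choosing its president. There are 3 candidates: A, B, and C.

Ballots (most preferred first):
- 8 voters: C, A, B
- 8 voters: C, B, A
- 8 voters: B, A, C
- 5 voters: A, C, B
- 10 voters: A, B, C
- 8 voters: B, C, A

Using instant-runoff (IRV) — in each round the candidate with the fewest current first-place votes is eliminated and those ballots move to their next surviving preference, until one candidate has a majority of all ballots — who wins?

B

Round 1: A 15, B 16, C 16. A eliminated.
Round 2: B 26, C 21. B has a majority (≥24).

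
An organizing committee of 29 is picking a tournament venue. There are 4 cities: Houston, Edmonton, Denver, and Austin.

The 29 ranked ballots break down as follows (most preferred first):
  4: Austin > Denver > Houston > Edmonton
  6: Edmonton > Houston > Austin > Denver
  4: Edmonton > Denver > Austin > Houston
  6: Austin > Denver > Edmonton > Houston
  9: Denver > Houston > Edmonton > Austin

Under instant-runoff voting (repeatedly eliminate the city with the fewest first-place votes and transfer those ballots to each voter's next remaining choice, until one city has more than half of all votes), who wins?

Edmonton

Round 1: Houston 0, Edmonton 10, Denver 9, Austin 10. Houston eliminated.
Round 2: Edmonton 10, Denver 9, Austin 10. Denver eliminated.
Round 3: Edmonton 19, Austin 10. Edmonton has a majority (≥15).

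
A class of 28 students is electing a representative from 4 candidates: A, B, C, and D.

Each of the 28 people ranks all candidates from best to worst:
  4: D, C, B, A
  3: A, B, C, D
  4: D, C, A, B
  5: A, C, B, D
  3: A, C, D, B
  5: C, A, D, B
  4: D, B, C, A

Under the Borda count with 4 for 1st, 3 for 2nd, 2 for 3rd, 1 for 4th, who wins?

A: 4×1 + 3×4 + 4×2 + 5×4 + 3×4 + 5×3 + 4×1 = 75
B: 4×2 + 3×3 + 4×1 + 5×2 + 3×1 + 5×1 + 4×3 = 51
C: 4×3 + 3×2 + 4×3 + 5×3 + 3×3 + 5×4 + 4×2 = 82
D: 4×4 + 3×1 + 4×4 + 5×1 + 3×2 + 5×2 + 4×4 = 72

C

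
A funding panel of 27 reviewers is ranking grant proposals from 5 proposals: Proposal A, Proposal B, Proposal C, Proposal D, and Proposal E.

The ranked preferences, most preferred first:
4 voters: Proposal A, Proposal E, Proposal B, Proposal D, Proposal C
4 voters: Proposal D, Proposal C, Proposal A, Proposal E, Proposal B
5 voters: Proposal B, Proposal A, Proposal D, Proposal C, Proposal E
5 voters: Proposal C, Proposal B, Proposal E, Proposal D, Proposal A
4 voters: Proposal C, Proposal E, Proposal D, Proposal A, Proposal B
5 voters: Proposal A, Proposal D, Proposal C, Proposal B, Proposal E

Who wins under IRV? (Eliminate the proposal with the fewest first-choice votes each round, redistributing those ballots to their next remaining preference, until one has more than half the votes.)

Proposal A

Round 1: Proposal A 9, Proposal B 5, Proposal C 9, Proposal D 4, Proposal E 0. Proposal E eliminated.
Round 2: Proposal A 9, Proposal B 5, Proposal C 9, Proposal D 4. Proposal D eliminated.
Round 3: Proposal A 9, Proposal B 5, Proposal C 13. Proposal B eliminated.
Round 4: Proposal A 14, Proposal C 13. Proposal A has a majority (≥14).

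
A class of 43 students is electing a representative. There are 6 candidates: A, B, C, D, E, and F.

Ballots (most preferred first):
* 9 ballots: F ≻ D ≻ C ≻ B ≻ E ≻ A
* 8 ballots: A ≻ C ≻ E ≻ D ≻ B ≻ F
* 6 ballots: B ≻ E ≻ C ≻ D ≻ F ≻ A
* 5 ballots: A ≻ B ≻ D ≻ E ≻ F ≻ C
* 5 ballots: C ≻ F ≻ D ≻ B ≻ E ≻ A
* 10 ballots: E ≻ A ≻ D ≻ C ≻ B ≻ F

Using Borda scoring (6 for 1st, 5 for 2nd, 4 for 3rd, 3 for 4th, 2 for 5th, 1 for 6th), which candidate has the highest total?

D

A: 9×1 + 8×6 + 6×1 + 5×6 + 5×1 + 10×5 = 148
B: 9×3 + 8×2 + 6×6 + 5×5 + 5×3 + 10×2 = 139
C: 9×4 + 8×5 + 6×4 + 5×1 + 5×6 + 10×3 = 165
D: 9×5 + 8×3 + 6×3 + 5×4 + 5×4 + 10×4 = 167
E: 9×2 + 8×4 + 6×5 + 5×3 + 5×2 + 10×6 = 165
F: 9×6 + 8×1 + 6×2 + 5×2 + 5×5 + 10×1 = 119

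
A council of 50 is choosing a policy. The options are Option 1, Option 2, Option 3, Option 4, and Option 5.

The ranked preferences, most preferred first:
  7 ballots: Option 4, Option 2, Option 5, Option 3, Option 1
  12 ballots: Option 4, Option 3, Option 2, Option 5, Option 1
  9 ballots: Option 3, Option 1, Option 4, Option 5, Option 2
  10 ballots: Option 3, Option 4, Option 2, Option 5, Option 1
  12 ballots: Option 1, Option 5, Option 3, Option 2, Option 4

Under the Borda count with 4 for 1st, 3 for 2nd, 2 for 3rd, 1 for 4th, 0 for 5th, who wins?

Option 3

Option 1: 7×0 + 12×0 + 9×3 + 10×0 + 12×4 = 75
Option 2: 7×3 + 12×2 + 9×0 + 10×2 + 12×1 = 77
Option 3: 7×1 + 12×3 + 9×4 + 10×4 + 12×2 = 143
Option 4: 7×4 + 12×4 + 9×2 + 10×3 + 12×0 = 124
Option 5: 7×2 + 12×1 + 9×1 + 10×1 + 12×3 = 81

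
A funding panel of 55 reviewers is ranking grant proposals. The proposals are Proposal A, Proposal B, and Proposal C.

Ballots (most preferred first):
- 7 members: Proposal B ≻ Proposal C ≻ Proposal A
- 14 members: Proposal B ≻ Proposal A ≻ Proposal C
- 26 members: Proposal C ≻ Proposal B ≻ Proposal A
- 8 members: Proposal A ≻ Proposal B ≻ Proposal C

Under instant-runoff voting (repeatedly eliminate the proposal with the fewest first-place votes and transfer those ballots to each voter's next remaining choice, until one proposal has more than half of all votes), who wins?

Round 1: Proposal A 8, Proposal B 21, Proposal C 26. Proposal A eliminated.
Round 2: Proposal B 29, Proposal C 26. Proposal B has a majority (≥28).

Proposal B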